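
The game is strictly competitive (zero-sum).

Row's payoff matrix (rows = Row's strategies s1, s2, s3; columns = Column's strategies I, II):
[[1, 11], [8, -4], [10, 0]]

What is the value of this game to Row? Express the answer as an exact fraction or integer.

Row s2 is strictly dominated by row s3, so Row never plays it.
The remaining 2×2 game on (s1, s3) × (I, II) has no saddle point. Let Row play s1 with probability p; indifference gives p + 10(1−p) = 11p, so p = 1/2.
Similarly Column's optimal q on I is 11/20, and the value is 1·(11/20) + (11)·(9/20) = 11/2.

11/2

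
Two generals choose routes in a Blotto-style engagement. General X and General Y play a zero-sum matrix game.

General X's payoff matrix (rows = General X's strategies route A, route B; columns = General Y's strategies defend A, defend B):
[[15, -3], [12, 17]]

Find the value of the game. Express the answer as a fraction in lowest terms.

291/23

Row minima are -3 and 12, so General X's maximin is 12; column maxima are 15 and 17, so General Y's minimax is 15. These differ, so the equilibrium is in mixed strategies.
Let General X play route A with probability p. General Y is indifferent when 15p + 12(1−p) = −3p + 17(1−p), giving p = 5/23.
Let General Y play defend A with probability q. General X is indifferent when 15q − 3(1−q) = 12q + 17(1−q), giving q = 20/23.
The value is 15·(20/23) + (-3)·(3/23) = 291/23.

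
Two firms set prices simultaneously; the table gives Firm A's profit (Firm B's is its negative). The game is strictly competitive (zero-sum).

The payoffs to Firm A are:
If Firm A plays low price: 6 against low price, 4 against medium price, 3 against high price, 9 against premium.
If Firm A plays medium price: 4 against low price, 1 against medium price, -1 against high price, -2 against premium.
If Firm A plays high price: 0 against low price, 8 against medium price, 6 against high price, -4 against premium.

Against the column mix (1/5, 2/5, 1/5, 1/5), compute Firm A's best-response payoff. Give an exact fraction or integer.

26/5

low price: (6)·(1/5) + (4)·(2/5) + (3)·(1/5) + (9)·(1/5) = 26/5.
medium price: (4)·(1/5) + (1)·(2/5) + (-1)·(1/5) + (-2)·(1/5) = 3/5.
high price: (0)·(1/5) + (8)·(2/5) + (6)·(1/5) + (-4)·(1/5) = 18/5.
The best pure response is low price with expected payoff 26/5.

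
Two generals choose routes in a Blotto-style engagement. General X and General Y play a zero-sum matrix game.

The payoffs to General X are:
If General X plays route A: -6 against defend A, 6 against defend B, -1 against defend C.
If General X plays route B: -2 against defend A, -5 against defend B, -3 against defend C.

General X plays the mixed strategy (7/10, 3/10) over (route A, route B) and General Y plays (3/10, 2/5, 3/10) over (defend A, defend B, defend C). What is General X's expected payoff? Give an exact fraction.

-21/25

Against (3/10, 2/5, 3/10), each row's expected payoff is route A: 3/10; route B: -7/2.
Taking the (7/10, 3/10)-weighted average: (7/10)·(3/10) + (3/10)·(-7/2) = -21/25.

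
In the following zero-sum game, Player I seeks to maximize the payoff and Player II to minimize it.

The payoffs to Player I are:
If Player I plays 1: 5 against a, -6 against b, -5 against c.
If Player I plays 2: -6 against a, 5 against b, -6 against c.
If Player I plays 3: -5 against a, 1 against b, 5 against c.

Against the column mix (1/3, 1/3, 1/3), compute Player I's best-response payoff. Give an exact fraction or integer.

1: (5)·(1/3) + (-6)·(1/3) + (-5)·(1/3) = -2.
2: (-6)·(1/3) + (5)·(1/3) + (-6)·(1/3) = -7/3.
3: (-5)·(1/3) + (1)·(1/3) + (5)·(1/3) = 1/3.
The best pure response is 3 with expected payoff 1/3.

1/3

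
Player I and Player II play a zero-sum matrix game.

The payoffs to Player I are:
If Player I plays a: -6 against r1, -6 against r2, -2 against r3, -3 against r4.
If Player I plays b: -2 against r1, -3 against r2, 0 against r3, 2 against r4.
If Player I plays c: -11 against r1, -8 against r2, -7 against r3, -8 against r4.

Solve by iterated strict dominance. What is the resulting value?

-3

Column r3 is strictly dominated by r1 for Player II (-6<-2, -2<0, -11<-7); eliminate r3.
Column r4 is strictly dominated by r1 for Player II (-6<-3, -2<2, -11<-8); eliminate r4.
Row a is strictly dominated by row b (-2>-6, -3>-6); eliminate a.
Row c is strictly dominated by row b (-2>-11, -3>-8); eliminate c.
Column r1 is strictly dominated by r2 for Player II (-3<-2); eliminate r1.
Only (b, r2) remains, with payoff -3.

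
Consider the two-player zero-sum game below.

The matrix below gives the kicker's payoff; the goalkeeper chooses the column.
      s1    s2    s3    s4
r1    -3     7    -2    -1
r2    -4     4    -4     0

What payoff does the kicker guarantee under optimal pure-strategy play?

-3

Row minima: -3, -4 → the kicker's maximin is -3.
Column maxima: -3, 7, -2, 0 → the goalkeeper's minimax is -3.
They coincide at (r1, s1), so the value is -3.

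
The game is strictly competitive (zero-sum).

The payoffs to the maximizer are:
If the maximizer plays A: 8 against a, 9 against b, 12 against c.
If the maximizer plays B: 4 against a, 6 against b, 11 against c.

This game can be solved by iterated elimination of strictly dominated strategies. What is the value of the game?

8

Column c is strictly dominated by a for the minimizer (8<12, 4<11); eliminate c.
Column b is strictly dominated by a for the minimizer (8<9, 4<6); eliminate b.
Row B is strictly dominated by row A (8>4); eliminate B.
Only (A, a) remains, with payoff 8.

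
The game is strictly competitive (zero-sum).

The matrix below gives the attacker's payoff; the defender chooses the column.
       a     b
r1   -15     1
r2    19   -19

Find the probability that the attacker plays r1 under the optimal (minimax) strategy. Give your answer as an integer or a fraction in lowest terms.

19/27

Row minima are -15 and -19, so the attacker's maximin is -15; column maxima are 19 and 1, so the defender's minimax is 1. These differ, so the equilibrium is in mixed strategies.
Let the attacker play r1 with probability p. The defender is indifferent when −15p + 19(1−p) = p − 19(1−p), giving p = 19/27.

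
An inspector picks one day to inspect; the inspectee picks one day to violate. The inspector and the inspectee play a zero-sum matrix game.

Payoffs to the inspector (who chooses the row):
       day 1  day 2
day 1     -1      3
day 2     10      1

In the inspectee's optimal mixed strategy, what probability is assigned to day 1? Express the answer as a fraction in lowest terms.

Row minima are -1 and 1, so the inspector's maximin is 1; column maxima are 10 and 3, so the inspectee's minimax is 3. These differ, so the equilibrium is in mixed strategies.
Let the inspectee play day 1 with probability q. The inspector is indifferent when −q + 3(1−q) = 10q + (1−q), giving q = 2/13.

2/13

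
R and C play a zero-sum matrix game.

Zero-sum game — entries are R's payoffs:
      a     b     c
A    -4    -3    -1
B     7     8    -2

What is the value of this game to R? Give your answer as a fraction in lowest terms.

Column b is strictly dominated by a for C (it gives R more in every row).
The remaining 2×2 game on (A, B) × (a, c) has no saddle point. Let R play A with probability p; indifference gives −4p + 7(1−p) = −p − 2(1−p), so p = 3/4.
Similarly C's optimal q on a is 1/12, and the value is -4·(1/12) + (-1)·(11/12) = -5/4.

-5/4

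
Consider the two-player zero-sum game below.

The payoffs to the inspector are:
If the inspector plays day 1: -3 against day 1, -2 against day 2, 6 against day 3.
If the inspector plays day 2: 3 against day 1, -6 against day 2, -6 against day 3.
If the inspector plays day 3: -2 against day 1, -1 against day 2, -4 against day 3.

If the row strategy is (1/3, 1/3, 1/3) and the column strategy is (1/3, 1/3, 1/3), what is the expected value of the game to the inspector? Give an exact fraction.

Against (1/3, 1/3, 1/3), each row's expected payoff is day 1: 1/3; day 2: -3; day 3: -7/3.
Taking the (1/3, 1/3, 1/3)-weighted average: (1/3)·(1/3) + (1/3)·(-3) + (1/3)·(-7/3) = -5/3.

-5/3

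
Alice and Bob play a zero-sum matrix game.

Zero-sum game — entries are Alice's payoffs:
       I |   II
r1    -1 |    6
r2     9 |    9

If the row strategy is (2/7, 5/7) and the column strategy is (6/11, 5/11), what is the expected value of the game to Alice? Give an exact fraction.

Against (6/11, 5/11), each row's expected payoff is r1: 24/11; r2: 9.
Taking the (2/7, 5/7)-weighted average: (2/7)·(24/11) + (5/7)·(9) = 543/77.

543/77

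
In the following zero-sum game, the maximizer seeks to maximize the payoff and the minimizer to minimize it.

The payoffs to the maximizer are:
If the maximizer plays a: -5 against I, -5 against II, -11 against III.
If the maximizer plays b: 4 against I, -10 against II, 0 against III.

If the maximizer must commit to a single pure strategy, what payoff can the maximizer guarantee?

-10

The worst-case payoff for each row is a: -11, b: -10.
The best of these is -10.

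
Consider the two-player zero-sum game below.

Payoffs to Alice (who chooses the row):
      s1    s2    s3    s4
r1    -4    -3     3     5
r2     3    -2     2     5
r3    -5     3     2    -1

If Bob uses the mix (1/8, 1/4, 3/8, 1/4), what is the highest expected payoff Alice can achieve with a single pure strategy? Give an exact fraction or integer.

r1: (-4)·(1/8) + (-3)·(1/4) + (3)·(3/8) + (5)·(1/4) = 9/8.
r2: (3)·(1/8) + (-2)·(1/4) + (2)·(3/8) + (5)·(1/4) = 15/8.
r3: (-5)·(1/8) + (3)·(1/4) + (2)·(3/8) + (-1)·(1/4) = 5/8.
The best pure response is r2 with expected payoff 15/8.

15/8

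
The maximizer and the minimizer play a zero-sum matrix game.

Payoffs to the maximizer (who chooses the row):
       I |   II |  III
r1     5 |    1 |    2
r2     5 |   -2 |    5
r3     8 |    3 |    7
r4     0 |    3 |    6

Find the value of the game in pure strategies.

3

Row minima: 1, -2, 3, 0 → the maximizer's maximin is 3.
Column maxima: 8, 3, 7 → the minimizer's minimax is 3.
They coincide at (r3, II), so the value is 3.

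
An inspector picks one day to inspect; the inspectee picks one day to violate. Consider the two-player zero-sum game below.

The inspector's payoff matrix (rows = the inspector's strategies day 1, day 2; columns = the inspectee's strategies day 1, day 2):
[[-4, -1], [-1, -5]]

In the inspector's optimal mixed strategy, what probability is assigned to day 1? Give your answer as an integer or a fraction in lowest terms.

Row minima are -4 and -5, so the inspector's maximin is -4; column maxima are -1 and -1, so the inspectee's minimax is -1. These differ, so the equilibrium is in mixed strategies.
Let the inspector play day 1 with probability p. The inspectee is indifferent when −4p − (1−p) = −p − 5(1−p), giving p = 4/7.

4/7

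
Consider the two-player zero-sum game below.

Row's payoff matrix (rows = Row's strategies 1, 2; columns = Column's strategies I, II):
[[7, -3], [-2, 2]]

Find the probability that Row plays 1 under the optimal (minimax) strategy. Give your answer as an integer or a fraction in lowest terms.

Row minima are -3 and -2, so Row's maximin is -2; column maxima are 7 and 2, so Column's minimax is 2. These differ, so the equilibrium is in mixed strategies.
Let Row play 1 with probability p. Column is indifferent when 7p − 2(1−p) = −3p + 2(1−p), giving p = 2/7.

2/7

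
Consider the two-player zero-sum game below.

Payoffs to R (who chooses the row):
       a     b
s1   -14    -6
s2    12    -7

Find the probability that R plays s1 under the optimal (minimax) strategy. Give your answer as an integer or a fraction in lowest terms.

19/27

Row minima are -14 and -7, so R's maximin is -7; column maxima are 12 and -6, so C's minimax is -6. These differ, so the equilibrium is in mixed strategies.
Let R play s1 with probability p. C is indifferent when −14p + 12(1−p) = −6p − 7(1−p), giving p = 19/27.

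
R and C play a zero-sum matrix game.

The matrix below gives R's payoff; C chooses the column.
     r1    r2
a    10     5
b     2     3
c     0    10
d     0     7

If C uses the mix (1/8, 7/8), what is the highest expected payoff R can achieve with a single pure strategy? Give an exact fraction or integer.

35/4

a: (10)·(1/8) + (5)·(7/8) = 45/8.
b: (2)·(1/8) + (3)·(7/8) = 23/8.
c: (0)·(1/8) + (10)·(7/8) = 35/4.
d: (0)·(1/8) + (7)·(7/8) = 49/8.
The best pure response is c with expected payoff 35/4.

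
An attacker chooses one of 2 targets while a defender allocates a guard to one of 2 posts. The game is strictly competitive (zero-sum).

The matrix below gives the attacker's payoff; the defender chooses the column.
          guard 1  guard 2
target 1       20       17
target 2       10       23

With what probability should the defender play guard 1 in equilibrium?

3/8

Row minima are 17 and 10, so the attacker's maximin is 17; column maxima are 20 and 23, so the defender's minimax is 20. These differ, so the equilibrium is in mixed strategies.
Let the defender play guard 1 with probability q. The attacker is indifferent when 20q + 17(1−q) = 10q + 23(1−q), giving q = 3/8.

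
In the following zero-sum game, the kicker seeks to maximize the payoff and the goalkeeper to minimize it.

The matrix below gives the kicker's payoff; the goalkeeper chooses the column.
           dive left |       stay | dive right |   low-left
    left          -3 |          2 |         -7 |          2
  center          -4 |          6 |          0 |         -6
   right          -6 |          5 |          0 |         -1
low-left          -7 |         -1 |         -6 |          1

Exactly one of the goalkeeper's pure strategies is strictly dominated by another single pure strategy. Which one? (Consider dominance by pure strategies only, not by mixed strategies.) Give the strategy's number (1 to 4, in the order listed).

The goalkeeper prefers columns that give the kicker less. Compare stay with dive left: -3 < 2, -4 < 6, -6 < 5, -7 < -1.
So dive left strictly dominates stay for the goalkeeper; stay is strictly dominated.

2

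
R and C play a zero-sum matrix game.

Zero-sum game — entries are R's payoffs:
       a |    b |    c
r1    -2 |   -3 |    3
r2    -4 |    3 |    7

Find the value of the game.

-9/4

Column c is strictly dominated by b for C (it gives R more in every row).
The remaining 2×2 game on (r1, r2) × (a, b) has no saddle point. Let R play r1 with probability p; indifference gives −2p − 4(1−p) = −3p + 3(1−p), so p = 7/8.
Similarly C's optimal q on a is 3/4, and the value is -2·(3/4) + (-3)·(1/4) = -9/4.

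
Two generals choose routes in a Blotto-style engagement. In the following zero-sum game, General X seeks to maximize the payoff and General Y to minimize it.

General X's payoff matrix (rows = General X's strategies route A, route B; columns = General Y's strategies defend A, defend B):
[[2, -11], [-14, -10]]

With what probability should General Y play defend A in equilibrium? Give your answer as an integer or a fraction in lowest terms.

Row minima are -11 and -14, so General X's maximin is -11; column maxima are 2 and -10, so General Y's minimax is -10. These differ, so the equilibrium is in mixed strategies.
Let General Y play defend A with probability q. General X is indifferent when 2q − 11(1−q) = −14q − 10(1−q), giving q = 1/17.

1/17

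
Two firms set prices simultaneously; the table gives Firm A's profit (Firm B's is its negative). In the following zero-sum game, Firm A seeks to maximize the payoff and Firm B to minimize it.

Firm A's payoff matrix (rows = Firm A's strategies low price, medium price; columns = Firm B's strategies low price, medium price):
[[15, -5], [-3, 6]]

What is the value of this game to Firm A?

75/29

Row minima are -5 and -3, so Firm A's maximin is -3; column maxima are 15 and 6, so Firm B's minimax is 6. These differ, so the equilibrium is in mixed strategies.
Let Firm A play low price with probability p. Firm B is indifferent when 15p − 3(1−p) = −5p + 6(1−p), giving p = 9/29.
Let Firm B play low price with probability q. Firm A is indifferent when 15q − 5(1−q) = −3q + 6(1−q), giving q = 11/29.
The value is 15·(11/29) + (-5)·(18/29) = 75/29.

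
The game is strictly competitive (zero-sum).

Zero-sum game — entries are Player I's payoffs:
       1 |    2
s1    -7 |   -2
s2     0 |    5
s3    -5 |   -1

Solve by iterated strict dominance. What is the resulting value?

Column 2 is strictly dominated by 1 for Player II (-7<-2, 0<5, -5<-1); eliminate 2.
Row s3 is strictly dominated by row s2 (0>-5); eliminate s3.
Row s1 is strictly dominated by row s2 (0>-7); eliminate s1.
Only (s2, 1) remains, with payoff 0.

0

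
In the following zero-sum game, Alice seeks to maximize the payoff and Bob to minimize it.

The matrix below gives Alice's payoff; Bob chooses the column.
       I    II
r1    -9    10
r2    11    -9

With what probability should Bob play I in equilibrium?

19/39

Row minima are -9 and -9, so Alice's maximin is -9; column maxima are 11 and 10, so Bob's minimax is 10. These differ, so the equilibrium is in mixed strategies.
Let Bob play I with probability q. Alice is indifferent when −9q + 10(1−q) = 11q − 9(1−q), giving q = 19/39.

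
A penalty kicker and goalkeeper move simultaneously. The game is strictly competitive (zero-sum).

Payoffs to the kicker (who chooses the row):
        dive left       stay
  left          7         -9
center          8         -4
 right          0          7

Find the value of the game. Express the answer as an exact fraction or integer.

56/19

Row left is strictly dominated by row center, so the kicker never plays it.
The remaining 2×2 game on (center, right) × (dive left, stay) has no saddle point. Let the kicker play center with probability p; indifference gives 8p = −4p + 7(1−p), so p = 7/19.
Similarly the goalkeeper's optimal q on dive left is 11/19, and the value is 8·(11/19) + (-4)·(8/19) = 56/19.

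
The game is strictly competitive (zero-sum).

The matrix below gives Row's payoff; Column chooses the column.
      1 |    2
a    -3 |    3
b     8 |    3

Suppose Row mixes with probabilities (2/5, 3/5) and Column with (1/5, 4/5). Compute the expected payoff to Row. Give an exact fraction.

78/25

Against (1/5, 4/5), each row's expected payoff is a: 9/5; b: 4.
Taking the (2/5, 3/5)-weighted average: (2/5)·(9/5) + (3/5)·(4) = 78/25.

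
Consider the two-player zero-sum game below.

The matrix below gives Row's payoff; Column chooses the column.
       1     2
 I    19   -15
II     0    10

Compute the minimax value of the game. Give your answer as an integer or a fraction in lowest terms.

Row minima are -15 and 0, so Row's maximin is 0; column maxima are 19 and 10, so Column's minimax is 10. These differ, so the equilibrium is in mixed strategies.
Let Row play I with probability p. Column is indifferent when 19p = −15p + 10(1−p), giving p = 5/22.
Let Column play 1 with probability q. Row is indifferent when 19q − 15(1−q) = 10(1−q), giving q = 25/44.
The value is 19·(25/44) + (-15)·(19/44) = 95/22.

95/22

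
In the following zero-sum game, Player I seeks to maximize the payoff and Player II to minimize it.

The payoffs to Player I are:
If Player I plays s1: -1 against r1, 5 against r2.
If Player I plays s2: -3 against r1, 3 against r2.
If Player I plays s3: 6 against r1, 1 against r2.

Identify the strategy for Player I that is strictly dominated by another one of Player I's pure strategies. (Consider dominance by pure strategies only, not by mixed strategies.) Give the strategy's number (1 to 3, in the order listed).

2

Compare s2 with s1: -1 > -3, 5 > 3.
So s1 strictly dominates s2 for Player I; s2 is strictly dominated.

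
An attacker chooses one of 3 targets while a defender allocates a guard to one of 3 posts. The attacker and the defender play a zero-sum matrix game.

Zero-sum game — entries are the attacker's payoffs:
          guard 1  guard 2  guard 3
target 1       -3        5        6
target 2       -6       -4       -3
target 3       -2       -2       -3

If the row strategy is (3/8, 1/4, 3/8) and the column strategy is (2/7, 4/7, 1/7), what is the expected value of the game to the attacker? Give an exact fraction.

-47/56

Against (2/7, 4/7, 1/7), each row's expected payoff is target 1: 20/7; target 2: -31/7; target 3: -15/7.
Taking the (3/8, 1/4, 3/8)-weighted average: (3/8)·(20/7) + (1/4)·(-31/7) + (3/8)·(-15/7) = -47/56.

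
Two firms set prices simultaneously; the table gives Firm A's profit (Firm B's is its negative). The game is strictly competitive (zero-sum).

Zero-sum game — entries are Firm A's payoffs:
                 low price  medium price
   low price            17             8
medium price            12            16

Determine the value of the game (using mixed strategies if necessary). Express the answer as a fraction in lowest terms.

Row minima are 8 and 12, so Firm A's maximin is 12; column maxima are 17 and 16, so Firm B's minimax is 16. These differ, so the equilibrium is in mixed strategies.
Let Firm A play low price with probability p. Firm B is indifferent when 17p + 12(1−p) = 8p + 16(1−p), giving p = 4/13.
Let Firm B play low price with probability q. Firm A is indifferent when 17q + 8(1−q) = 12q + 16(1−q), giving q = 8/13.
The value is 17·(8/13) + (8)·(5/13) = 176/13.

176/13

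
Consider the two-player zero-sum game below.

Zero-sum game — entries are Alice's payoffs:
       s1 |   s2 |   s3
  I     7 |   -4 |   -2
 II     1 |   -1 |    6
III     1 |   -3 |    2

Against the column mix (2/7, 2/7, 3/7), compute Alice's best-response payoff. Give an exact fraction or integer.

18/7

I: (7)·(2/7) + (-4)·(2/7) + (-2)·(3/7) = 0.
II: (1)·(2/7) + (-1)·(2/7) + (6)·(3/7) = 18/7.
III: (1)·(2/7) + (-3)·(2/7) + (2)·(3/7) = 2/7.
The best pure response is II with expected payoff 18/7.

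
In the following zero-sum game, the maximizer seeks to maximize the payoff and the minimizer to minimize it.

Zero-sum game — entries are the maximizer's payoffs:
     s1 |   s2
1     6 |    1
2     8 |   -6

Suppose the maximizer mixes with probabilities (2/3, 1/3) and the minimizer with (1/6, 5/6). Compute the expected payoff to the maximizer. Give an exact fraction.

0

Against (1/6, 5/6), each row's expected payoff is 1: 11/6; 2: -11/3.
Taking the (2/3, 1/3)-weighted average: (2/3)·(11/6) + (1/3)·(-11/3) = 0.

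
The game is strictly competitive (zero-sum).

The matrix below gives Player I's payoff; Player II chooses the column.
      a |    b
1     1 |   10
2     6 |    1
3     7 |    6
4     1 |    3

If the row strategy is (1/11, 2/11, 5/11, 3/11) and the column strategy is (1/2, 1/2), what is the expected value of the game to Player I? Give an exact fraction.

51/11

Against (1/2, 1/2), each row's expected payoff is 1: 11/2; 2: 7/2; 3: 13/2; 4: 2.
Taking the (1/11, 2/11, 5/11, 3/11)-weighted average: (1/11)·(11/2) + (2/11)·(7/2) + (5/11)·(13/2) + (3/11)·(2) = 51/11.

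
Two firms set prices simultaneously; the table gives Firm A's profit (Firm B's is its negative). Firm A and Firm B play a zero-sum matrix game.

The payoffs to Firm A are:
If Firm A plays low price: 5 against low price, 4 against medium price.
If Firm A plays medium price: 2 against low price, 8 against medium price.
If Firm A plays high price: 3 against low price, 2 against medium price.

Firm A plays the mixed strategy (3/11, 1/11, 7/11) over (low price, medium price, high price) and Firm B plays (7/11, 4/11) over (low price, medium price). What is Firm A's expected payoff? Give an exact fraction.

Against (7/11, 4/11), each row's expected payoff is low price: 51/11; medium price: 46/11; high price: 29/11.
Taking the (3/11, 1/11, 7/11)-weighted average: (3/11)·(51/11) + (1/11)·(46/11) + (7/11)·(29/11) = 402/121.

402/121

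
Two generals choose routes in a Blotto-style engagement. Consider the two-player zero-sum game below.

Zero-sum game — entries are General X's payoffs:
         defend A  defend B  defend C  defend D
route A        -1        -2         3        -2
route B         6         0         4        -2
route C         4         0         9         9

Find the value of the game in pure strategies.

0

Row minima: -2, -2, 0 → General X's maximin is 0.
Column maxima: 6, 0, 9, 9 → General Y's minimax is 0.
They coincide at (route C, defend B), so the value is 0.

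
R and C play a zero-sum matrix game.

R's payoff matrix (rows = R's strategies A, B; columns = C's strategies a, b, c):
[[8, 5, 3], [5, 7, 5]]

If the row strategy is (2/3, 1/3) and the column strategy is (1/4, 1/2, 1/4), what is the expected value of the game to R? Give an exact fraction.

11/2

Against (1/4, 1/2, 1/4), each row's expected payoff is A: 21/4; B: 6.
Taking the (2/3, 1/3)-weighted average: (2/3)·(21/4) + (1/3)·(6) = 11/2.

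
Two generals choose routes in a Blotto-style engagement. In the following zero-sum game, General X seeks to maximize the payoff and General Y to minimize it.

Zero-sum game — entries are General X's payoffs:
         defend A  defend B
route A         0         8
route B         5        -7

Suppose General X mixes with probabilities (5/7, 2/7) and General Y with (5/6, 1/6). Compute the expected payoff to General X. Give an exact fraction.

Against (5/6, 1/6), each row's expected payoff is route A: 4/3; route B: 3.
Taking the (5/7, 2/7)-weighted average: (5/7)·(4/3) + (2/7)·(3) = 38/21.

38/21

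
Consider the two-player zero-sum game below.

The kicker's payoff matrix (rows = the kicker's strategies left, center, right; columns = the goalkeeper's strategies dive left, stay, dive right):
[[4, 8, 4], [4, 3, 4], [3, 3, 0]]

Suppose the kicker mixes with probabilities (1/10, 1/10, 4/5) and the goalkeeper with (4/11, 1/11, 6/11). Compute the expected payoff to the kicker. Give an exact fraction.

211/110

Against (4/11, 1/11, 6/11), each row's expected payoff is left: 48/11; center: 43/11; right: 15/11.
Taking the (1/10, 1/10, 4/5)-weighted average: (1/10)·(48/11) + (1/10)·(43/11) + (4/5)·(15/11) = 211/110.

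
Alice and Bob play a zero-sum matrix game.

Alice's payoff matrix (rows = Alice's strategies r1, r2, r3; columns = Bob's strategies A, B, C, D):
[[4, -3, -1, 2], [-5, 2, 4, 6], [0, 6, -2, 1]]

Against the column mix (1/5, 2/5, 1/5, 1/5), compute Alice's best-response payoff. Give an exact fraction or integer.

11/5

r1: (4)·(1/5) + (-3)·(2/5) + (-1)·(1/5) + (2)·(1/5) = -1/5.
r2: (-5)·(1/5) + (2)·(2/5) + (4)·(1/5) + (6)·(1/5) = 9/5.
r3: (0)·(1/5) + (6)·(2/5) + (-2)·(1/5) + (1)·(1/5) = 11/5.
The best pure response is r3 with expected payoff 11/5.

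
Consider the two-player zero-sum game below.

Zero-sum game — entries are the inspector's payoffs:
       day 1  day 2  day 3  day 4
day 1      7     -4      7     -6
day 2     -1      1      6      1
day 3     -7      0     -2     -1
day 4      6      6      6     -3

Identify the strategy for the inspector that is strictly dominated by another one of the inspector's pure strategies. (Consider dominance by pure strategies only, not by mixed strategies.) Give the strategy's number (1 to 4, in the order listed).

3

Compare day 3 with day 2: -1 > -7, 1 > 0, 6 > -2, 1 > -1.
So day 2 strictly dominates day 3 for the inspector; day 3 is strictly dominated.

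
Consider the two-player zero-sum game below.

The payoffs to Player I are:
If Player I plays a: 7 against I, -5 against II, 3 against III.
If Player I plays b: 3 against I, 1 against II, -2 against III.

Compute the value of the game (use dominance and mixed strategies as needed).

-7/11

Column I is strictly dominated by III for Player II (it gives Player I more in every row).
The remaining 2×2 game on (a, b) × (II, III) has no saddle point. Let Player I play a with probability p; indifference gives −5p + (1−p) = 3p − 2(1−p), so p = 3/11.
Similarly Player II's optimal q on II is 5/11, and the value is -5·(5/11) + (3)·(6/11) = -7/11.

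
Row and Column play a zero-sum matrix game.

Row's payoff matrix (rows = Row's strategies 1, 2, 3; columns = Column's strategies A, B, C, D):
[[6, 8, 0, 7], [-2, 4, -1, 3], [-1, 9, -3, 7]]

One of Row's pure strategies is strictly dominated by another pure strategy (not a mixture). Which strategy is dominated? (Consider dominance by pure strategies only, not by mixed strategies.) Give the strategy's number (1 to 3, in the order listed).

2

Compare 2 with 1: 6 > -2, 8 > 4, 0 > -1, 7 > 3.
So 1 strictly dominates 2 for Row; 2 is strictly dominated.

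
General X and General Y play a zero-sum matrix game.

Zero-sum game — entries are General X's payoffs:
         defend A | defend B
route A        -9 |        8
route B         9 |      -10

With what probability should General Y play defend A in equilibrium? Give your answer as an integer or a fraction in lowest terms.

1/2

Row minima are -9 and -10, so General X's maximin is -9; column maxima are 9 and 8, so General Y's minimax is 8. These differ, so the equilibrium is in mixed strategies.
Let General Y play defend A with probability q. General X is indifferent when −9q + 8(1−q) = 9q − 10(1−q), giving q = 1/2.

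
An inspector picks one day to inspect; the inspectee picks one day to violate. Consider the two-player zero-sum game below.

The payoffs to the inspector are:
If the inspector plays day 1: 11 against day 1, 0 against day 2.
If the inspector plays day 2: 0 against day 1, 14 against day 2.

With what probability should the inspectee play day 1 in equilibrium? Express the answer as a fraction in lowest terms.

Row minima are 0 and 0, so the inspector's maximin is 0; column maxima are 11 and 14, so the inspectee's minimax is 11. These differ, so the equilibrium is in mixed strategies.
Let the inspectee play day 1 with probability q. The inspector is indifferent when 11q = 14(1−q), giving q = 14/25.

14/25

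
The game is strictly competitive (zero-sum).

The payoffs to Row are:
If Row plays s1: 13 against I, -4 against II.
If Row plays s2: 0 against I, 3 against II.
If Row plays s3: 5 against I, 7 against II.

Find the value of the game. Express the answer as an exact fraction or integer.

Row s2 is strictly dominated by row s3, so Row never plays it.
The remaining 2×2 game on (s1, s3) × (I, II) has no saddle point. Let Row play s1 with probability p; indifference gives 13p + 5(1−p) = −4p + 7(1−p), so p = 2/19.
Similarly Column's optimal q on I is 11/19, and the value is 13·(11/19) + (-4)·(8/19) = 111/19.

111/19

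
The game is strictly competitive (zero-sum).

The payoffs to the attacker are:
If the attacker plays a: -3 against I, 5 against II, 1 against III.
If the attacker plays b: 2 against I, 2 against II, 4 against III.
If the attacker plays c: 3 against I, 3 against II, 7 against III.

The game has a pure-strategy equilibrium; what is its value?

3

Row minima: -3, 2, 3 → the attacker's maximin is 3.
Column maxima: 3, 5, 7 → the defender's minimax is 3.
They coincide at (c, I), so the value is 3.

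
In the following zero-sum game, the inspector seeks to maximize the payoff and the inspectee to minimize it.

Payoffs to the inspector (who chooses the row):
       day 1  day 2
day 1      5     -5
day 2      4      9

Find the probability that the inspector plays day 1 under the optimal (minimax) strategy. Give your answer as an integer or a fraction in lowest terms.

Row minima are -5 and 4, so the inspector's maximin is 4; column maxima are 5 and 9, so the inspectee's minimax is 5. These differ, so the equilibrium is in mixed strategies.
Let the inspector play day 1 with probability p. The inspectee is indifferent when 5p + 4(1−p) = −5p + 9(1−p), giving p = 1/3.

1/3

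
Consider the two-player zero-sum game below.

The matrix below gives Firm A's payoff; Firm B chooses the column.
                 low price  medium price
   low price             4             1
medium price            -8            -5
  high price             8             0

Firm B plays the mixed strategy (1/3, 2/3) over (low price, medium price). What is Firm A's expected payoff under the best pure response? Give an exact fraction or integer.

8/3

low price: (4)·(1/3) + (1)·(2/3) = 2.
medium price: (-8)·(1/3) + (-5)·(2/3) = -6.
high price: (8)·(1/3) + (0)·(2/3) = 8/3.
The best pure response is high price with expected payoff 8/3.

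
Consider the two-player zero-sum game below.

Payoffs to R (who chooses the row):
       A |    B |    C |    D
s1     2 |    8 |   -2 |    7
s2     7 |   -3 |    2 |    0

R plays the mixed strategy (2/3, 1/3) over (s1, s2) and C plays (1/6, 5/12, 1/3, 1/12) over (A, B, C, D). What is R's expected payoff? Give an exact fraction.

Against (1/6, 5/12, 1/3, 1/12), each row's expected payoff is s1: 43/12; s2: 7/12.
Taking the (2/3, 1/3)-weighted average: (2/3)·(43/12) + (1/3)·(7/12) = 31/12.

31/12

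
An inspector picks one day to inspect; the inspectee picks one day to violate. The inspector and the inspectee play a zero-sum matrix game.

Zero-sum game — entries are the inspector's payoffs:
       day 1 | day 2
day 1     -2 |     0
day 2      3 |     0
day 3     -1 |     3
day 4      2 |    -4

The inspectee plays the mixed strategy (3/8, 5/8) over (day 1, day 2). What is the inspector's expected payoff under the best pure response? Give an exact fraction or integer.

day 1: (-2)·(3/8) + (0)·(5/8) = -3/4.
day 2: (3)·(3/8) + (0)·(5/8) = 9/8.
day 3: (-1)·(3/8) + (3)·(5/8) = 3/2.
day 4: (2)·(3/8) + (-4)·(5/8) = -7/4.
The best pure response is day 3 with expected payoff 3/2.

3/2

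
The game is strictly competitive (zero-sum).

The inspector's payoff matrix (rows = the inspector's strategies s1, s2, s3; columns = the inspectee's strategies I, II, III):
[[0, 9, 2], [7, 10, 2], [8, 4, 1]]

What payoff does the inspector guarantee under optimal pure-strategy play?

2

Row minima: 0, 2, 1 → the inspector's maximin is 2.
Column maxima: 8, 10, 2 → the inspectee's minimax is 2.
They coincide at (s2, III), so the value is 2.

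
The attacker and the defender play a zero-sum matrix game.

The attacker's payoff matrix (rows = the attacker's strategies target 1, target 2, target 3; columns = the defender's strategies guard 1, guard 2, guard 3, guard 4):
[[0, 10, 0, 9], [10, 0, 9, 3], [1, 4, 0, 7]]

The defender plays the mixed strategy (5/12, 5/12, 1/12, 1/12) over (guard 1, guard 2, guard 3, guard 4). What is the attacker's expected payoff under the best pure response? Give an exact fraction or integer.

31/6

target 1: (0)·(5/12) + (10)·(5/12) + (0)·(1/12) + (9)·(1/12) = 59/12.
target 2: (10)·(5/12) + (0)·(5/12) + (9)·(1/12) + (3)·(1/12) = 31/6.
target 3: (1)·(5/12) + (4)·(5/12) + (0)·(1/12) + (7)·(1/12) = 8/3.
The best pure response is target 2 with expected payoff 31/6.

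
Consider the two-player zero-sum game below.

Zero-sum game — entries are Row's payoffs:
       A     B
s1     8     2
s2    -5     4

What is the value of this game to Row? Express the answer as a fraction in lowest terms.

Row minima are 2 and -5, so Row's maximin is 2; column maxima are 8 and 4, so Column's minimax is 4. These differ, so the equilibrium is in mixed strategies.
Let Row play s1 with probability p. Column is indifferent when 8p − 5(1−p) = 2p + 4(1−p), giving p = 3/5.
Let Column play A with probability q. Row is indifferent when 8q + 2(1−q) = −5q + 4(1−q), giving q = 2/15.
The value is 8·(2/15) + (2)·(13/15) = 14/5.

14/5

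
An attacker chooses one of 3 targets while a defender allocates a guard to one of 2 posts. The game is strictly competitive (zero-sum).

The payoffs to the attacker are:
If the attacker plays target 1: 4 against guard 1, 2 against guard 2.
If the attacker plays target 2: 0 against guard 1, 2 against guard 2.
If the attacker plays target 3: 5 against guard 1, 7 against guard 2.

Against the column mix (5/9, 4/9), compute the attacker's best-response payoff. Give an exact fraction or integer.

53/9

target 1: (4)·(5/9) + (2)·(4/9) = 28/9.
target 2: (0)·(5/9) + (2)·(4/9) = 8/9.
target 3: (5)·(5/9) + (7)·(4/9) = 53/9.
The best pure response is target 3 with expected payoff 53/9.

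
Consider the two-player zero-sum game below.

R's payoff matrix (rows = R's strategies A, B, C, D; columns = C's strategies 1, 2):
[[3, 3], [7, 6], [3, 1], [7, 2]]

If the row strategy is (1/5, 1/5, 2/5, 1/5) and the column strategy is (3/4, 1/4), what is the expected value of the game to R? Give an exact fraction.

Against (3/4, 1/4), each row's expected payoff is A: 3; B: 27/4; C: 5/2; D: 23/4.
Taking the (1/5, 1/5, 2/5, 1/5)-weighted average: (1/5)·(3) + (1/5)·(27/4) + (2/5)·(5/2) + (1/5)·(23/4) = 41/10.

41/10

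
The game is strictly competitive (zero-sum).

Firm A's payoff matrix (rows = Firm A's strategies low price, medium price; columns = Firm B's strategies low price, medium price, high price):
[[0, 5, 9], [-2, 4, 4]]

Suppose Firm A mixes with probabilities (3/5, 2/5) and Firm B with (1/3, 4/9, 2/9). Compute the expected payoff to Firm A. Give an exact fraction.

10/3

Against (1/3, 4/9, 2/9), each row's expected payoff is low price: 38/9; medium price: 2.
Taking the (3/5, 2/5)-weighted average: (3/5)·(38/9) + (2/5)·(2) = 10/3.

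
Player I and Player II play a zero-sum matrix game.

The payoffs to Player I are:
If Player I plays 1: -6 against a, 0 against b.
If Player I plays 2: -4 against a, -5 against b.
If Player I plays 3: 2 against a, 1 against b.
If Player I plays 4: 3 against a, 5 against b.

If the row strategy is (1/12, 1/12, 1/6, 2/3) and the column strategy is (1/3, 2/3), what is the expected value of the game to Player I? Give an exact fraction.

23/9

Against (1/3, 2/3), each row's expected payoff is 1: -2; 2: -14/3; 3: 4/3; 4: 13/3.
Taking the (1/12, 1/12, 1/6, 2/3)-weighted average: (1/12)·(-2) + (1/12)·(-14/3) + (1/6)·(4/3) + (2/3)·(13/3) = 23/9.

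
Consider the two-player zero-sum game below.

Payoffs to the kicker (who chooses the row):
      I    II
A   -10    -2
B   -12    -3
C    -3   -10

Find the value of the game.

Row B is strictly dominated by row A, so the kicker never plays it.
The remaining 2×2 game on (A, C) × (I, II) has no saddle point. Let the kicker play A with probability p; indifference gives −10p − 3(1−p) = −2p − 10(1−p), so p = 7/15.
Similarly the goalkeeper's optimal q on I is 8/15, and the value is -10·(8/15) + (-2)·(7/15) = -94/15.

-94/15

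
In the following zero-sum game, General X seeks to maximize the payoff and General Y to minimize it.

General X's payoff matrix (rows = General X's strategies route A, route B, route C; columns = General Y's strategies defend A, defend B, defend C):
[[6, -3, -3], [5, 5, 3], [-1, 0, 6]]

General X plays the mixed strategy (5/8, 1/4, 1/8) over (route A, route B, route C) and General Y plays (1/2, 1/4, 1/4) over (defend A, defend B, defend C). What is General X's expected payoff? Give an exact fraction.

35/16

Against (1/2, 1/4, 1/4), each row's expected payoff is route A: 3/2; route B: 9/2; route C: 1.
Taking the (5/8, 1/4, 1/8)-weighted average: (5/8)·(3/2) + (1/4)·(9/2) + (1/8)·(1) = 35/16.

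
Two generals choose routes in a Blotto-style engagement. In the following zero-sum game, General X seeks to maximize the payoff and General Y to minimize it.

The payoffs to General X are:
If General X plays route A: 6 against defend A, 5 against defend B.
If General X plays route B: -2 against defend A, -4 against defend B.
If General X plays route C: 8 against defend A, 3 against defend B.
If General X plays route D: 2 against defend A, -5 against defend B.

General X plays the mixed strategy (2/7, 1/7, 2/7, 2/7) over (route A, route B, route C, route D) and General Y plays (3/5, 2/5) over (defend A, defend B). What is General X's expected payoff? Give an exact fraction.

94/35

Against (3/5, 2/5), each row's expected payoff is route A: 28/5; route B: -14/5; route C: 6; route D: -4/5.
Taking the (2/7, 1/7, 2/7, 2/7)-weighted average: (2/7)·(28/5) + (1/7)·(-14/5) + (2/7)·(6) + (2/7)·(-4/5) = 94/35.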